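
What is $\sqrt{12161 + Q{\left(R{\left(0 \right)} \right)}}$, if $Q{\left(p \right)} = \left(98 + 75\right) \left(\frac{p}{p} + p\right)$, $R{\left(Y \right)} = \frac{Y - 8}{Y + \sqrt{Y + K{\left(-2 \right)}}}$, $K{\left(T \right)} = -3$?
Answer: $\frac{\sqrt{111006 + 4152 i \sqrt{3}}}{3} \approx 111.12 + 3.5956 i$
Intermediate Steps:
$R{\left(Y \right)} = \frac{-8 + Y}{Y + \sqrt{-3 + Y}}$ ($R{\left(Y \right)} = \frac{Y - 8}{Y + \sqrt{Y - 3}} = \frac{-8 + Y}{Y + \sqrt{-3 + Y}}$)
$Q{\left(p \right)} = 173 + 173 p$ ($Q{\left(p \right)} = 173 \left(1 + p\right) = 173 + 173 p$)
$\sqrt{12161 + Q{\left(R{\left(0 \right)} \right)}} = \sqrt{12161 + \left(173 + 173 \frac{-8 + 0}{0 + \sqrt{-3 + 0}}\right)} = \sqrt{12161 + \left(173 + 173 \frac{1}{0 + \sqrt{-3}} \left(-8\right)\right)} = \sqrt{12161 + \left(173 + 173 \frac{1}{0 + i \sqrt{3}} \left(-8\right)\right)} = \sqrt{12161 + \left(173 + 173 \frac{1}{i \sqrt{3}} \left(-8\right)\right)} = \sqrt{12161 + \left(173 + 173 - \frac{i \sqrt{3}}{3} \left(-8\right)\right)} = \sqrt{12161 + \left(173 + 173 \frac{8 i \sqrt{3}}{3}\right)} = \sqrt{12161 + \left(173 + \frac{1384 i \sqrt{3}}{3}\right)} = \sqrt{12334 + \frac{1384 i \sqrt{3}}{3}}$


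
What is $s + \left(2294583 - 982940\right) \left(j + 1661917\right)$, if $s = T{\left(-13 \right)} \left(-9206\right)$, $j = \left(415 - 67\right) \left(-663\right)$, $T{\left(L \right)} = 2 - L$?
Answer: $1877214142009$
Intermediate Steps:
$j = -230724$ ($j = 348 \left(-663\right) = -230724$)
$s = -138090$ ($s = \left(2 - -13\right) \left(-9206\right) = \left(2 + 13\right) \left(-9206\right) = 15 \left(-9206\right) = -138090$)
$s + \left(2294583 - 982940\right) \left(j + 1661917\right) = -138090 + \left(2294583 - 982940\right) \left(-230724 + 1661917\right) = -138090 + 1311643 \cdot 1431193 = -138090 + 1877214280099 = 1877214142009$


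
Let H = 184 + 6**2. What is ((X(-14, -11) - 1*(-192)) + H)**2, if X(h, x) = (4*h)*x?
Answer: 1056784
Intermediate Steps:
X(h, x) = 4*h*x
H = 220 (H = 184 + 36 = 220)
((X(-14, -11) - 1*(-192)) + H)**2 = ((4*(-14)*(-11) - 1*(-192)) + 220)**2 = ((616 + 192) + 220)**2 = (808 + 220)**2 = 1028**2 = 1056784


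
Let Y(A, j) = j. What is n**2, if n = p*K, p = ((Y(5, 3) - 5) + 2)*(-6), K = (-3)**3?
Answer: 0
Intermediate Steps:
K = -27
p = 0 (p = ((3 - 5) + 2)*(-6) = (-2 + 2)*(-6) = 0*(-6) = 0)
n = 0 (n = 0*(-27) = 0)
n**2 = 0**2 = 0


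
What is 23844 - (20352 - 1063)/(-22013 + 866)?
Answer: 504248357/21147 ≈ 23845.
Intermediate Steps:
23844 - (20352 - 1063)/(-22013 + 866) = 23844 - 19289/(-21147) = 23844 - 19289*(-1)/21147 = 23844 - 1*(-19289/21147) = 23844 + 19289/21147 = 504248357/21147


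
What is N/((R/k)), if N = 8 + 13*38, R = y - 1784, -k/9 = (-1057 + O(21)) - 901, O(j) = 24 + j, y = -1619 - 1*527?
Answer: -1440489/655 ≈ -2199.2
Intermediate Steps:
y = -2146 (y = -1619 - 527 = -2146)
k = 17217 (k = -9*((-1057 + (24 + 21)) - 901) = -9*((-1057 + 45) - 901) = -9*(-1012 - 901) = -9*(-1913) = 17217)
R = -3930 (R = -2146 - 1784 = -3930)
N = 502 (N = 8 + 494 = 502)
N/((R/k)) = 502/((-3930/17217)) = 502/((-3930*1/17217)) = 502/(-1310/5739) = 502*(-5739/1310) = -1440489/655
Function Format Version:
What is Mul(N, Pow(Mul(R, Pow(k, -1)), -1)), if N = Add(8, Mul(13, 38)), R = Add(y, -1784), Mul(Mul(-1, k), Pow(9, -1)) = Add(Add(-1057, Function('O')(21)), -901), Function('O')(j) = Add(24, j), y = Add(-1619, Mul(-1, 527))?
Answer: Rational(-1440489, 655) ≈ -2199.2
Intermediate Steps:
y = -2146 (y = Add(-1619, -527) = -2146)
k = 17217 (k = Mul(-9, Add(Add(-1057, Add(24, 21)), -901)) = Mul(-9, Add(Add(-1057, 45), -901)) = Mul(-9, Add(-1012, -901)) = Mul(-9, -1913) = 17217)
R = -3930 (R = Add(-2146, -1784) = -3930)
N = 502 (N = Add(8, 494) = 502)
Mul(N, Pow(Mul(R, Pow(k, -1)), -1)) = Mul(502, Pow(Mul(-3930, Pow(17217, -1)), -1)) = Mul(502, Pow(Mul(-3930, Rational(1, 17217)), -1)) = Mul(502, Pow(Rational(-1310, 5739), -1)) = Mul(502, Rational(-5739, 1310)) = Rational(-1440489, 655)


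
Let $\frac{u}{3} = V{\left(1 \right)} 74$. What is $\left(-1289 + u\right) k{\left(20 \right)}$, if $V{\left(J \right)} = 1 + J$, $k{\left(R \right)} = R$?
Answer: $-16900$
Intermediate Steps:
$u = 444$ ($u = 3 \left(1 + 1\right) 74 = 3 \cdot 2 \cdot 74 = 3 \cdot 148 = 444$)
$\left(-1289 + u\right) k{\left(20 \right)} = \left(-1289 + 444\right) 20 = \left(-845\right) 20 = -16900$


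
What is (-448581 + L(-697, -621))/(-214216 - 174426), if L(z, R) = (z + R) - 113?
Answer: 225006/194321 ≈ 1.1579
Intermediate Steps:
L(z, R) = -113 + R + z (L(z, R) = (R + z) - 113 = -113 + R + z)
(-448581 + L(-697, -621))/(-214216 - 174426) = (-448581 + (-113 - 621 - 697))/(-214216 - 174426) = (-448581 - 1431)/(-388642) = -450012*(-1/388642) = 225006/194321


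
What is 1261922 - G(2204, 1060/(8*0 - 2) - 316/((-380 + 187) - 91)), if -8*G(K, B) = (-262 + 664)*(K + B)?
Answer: 382291381/284 ≈ 1.3461e+6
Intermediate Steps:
G(K, B) = -201*B/4 - 201*K/4 (G(K, B) = -(-262 + 664)*(K + B)/8 = -201*(B + K)/4 = -(402*B + 402*K)/8 = -201*B/4 - 201*K/4)
1261922 - G(2204, 1060/(8*0 - 2) - 316/((-380 + 187) - 91)) = 1261922 - (-201*(1060/(8*0 - 2) - 316/((-380 + 187) - 91))/4 - 201/4*2204) = 1261922 - (-201*(1060/(0 - 2) - 316/(-193 - 91))/4 - 110751) = 1261922 - (-201*(1060/(-2) - 316/(-284))/4 - 110751) = 1261922 - (-201*(1060*(-1/2) - 316*(-1/284))/4 - 110751) = 1261922 - (-201*(-530 + 79/71)/4 - 110751) = 1261922 - (-201/4*(-37551/71) - 110751) = 1261922 - (7547751/284 - 110751) = 1261922 - 1*(-23905533/284) = 1261922 + 23905533/284 = 382291381/284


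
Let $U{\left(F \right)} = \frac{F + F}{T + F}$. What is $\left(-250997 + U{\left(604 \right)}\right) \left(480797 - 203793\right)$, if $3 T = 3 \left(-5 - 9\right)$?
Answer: $- \frac{20510348721044}{295} \approx -6.9527 \cdot 10^{10}$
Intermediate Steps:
$T = -14$ ($T = \frac{3 \left(-5 - 9\right)}{3} = \frac{3 \left(-14\right)}{3} = \frac{1}{3} \left(-42\right) = -14$)
$U{\left(F \right)} = \frac{2 F}{-14 + F}$ ($U{\left(F \right)} = \frac{F + F}{-14 + F} = \frac{2 F}{-14 + F}$)
$\left(-250997 + U{\left(604 \right)}\right) \left(480797 - 203793\right) = \left(-250997 + 2 \cdot 604 \frac{1}{-14 + 604}\right) \left(480797 - 203793\right) = \left(-250997 + 2 \cdot 604 \cdot \frac{1}{590}\right) 277004 = \left(-250997 + \frac{604}{295}\right) 277004 = \left(- \frac{74043511}{295}\right) 277004 = - \frac{20510348721044}{295}$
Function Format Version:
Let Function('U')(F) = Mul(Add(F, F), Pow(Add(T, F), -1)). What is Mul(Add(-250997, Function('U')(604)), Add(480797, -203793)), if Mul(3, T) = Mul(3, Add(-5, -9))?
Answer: Rational(-20510348721044, 295) ≈ -6.9527e+10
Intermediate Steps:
T = -14 (T = Mul(Rational(1, 3), Mul(3, Add(-5, -9))) = Mul(Rational(1, 3), Mul(3, -14)) = Mul(Rational(1, 3), -42) = -14)
Function('U')(F) = Mul(2, F, Pow(Add(-14, F), -1)) (Function('U')(F) = Mul(Add(F, F), Pow(Add(-14, F), -1)) = Mul(Mul(2, F), Pow(Add(-14, F), -1)) = Mul(2, F, Pow(Add(-14, F), -1)))
Mul(Add(-250997, Function('U')(604)), Add(480797, -203793)) = Mul(Add(-250997, Mul(2, 604, Pow(Add(-14, 604), -1))), Add(480797, -203793)) = Mul(Add(-250997, Mul(2, 604, Pow(590, -1))), 277004) = Mul(Add(-250997, Mul(2, 604, Rational(1, 590))), 277004) = Mul(Add(-250997, Rational(604, 295)), 277004) = Mul(Rational(-74043511, 295), 277004) = Rational(-20510348721044, 295)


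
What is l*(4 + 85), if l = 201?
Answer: 17889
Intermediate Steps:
l*(4 + 85) = 201*(4 + 85) = 201*89 = 17889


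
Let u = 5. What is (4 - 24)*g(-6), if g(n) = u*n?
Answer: 600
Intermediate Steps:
g(n) = 5*n
(4 - 24)*g(-6) = (4 - 24)*(5*(-6)) = -20*(-30) = 600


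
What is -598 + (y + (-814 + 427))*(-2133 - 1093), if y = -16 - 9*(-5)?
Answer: 1154310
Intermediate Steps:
y = 29 (y = -16 + 45 = 29)
-598 + (y + (-814 + 427))*(-2133 - 1093) = -598 + (29 + (-814 + 427))*(-2133 - 1093) = -598 + (29 - 387)*(-3226) = -598 - 358*(-3226) = -598 + 1154908 = 1154310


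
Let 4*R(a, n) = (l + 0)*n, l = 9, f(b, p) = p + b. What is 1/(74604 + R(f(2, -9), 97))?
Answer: 4/299289 ≈ 1.3365e-5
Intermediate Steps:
f(b, p) = b + p
R(a, n) = 9*n/4 (R(a, n) = ((9 + 0)*n)/4 = (9*n)/4 = 9*n/4)
1/(74604 + R(f(2, -9), 97)) = 1/(74604 + (9/4)*97) = 1/(74604 + 873/4) = 1/(299289/4) = 4/299289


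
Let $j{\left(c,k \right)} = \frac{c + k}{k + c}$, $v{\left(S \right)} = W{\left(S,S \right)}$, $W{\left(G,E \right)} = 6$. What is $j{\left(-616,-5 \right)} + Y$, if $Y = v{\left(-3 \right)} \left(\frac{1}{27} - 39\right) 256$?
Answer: $- \frac{538615}{9} \approx -59846.0$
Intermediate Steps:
$v{\left(S \right)} = 6$
$j{\left(c,k \right)} = 1$ ($j{\left(c,k \right)} = \frac{c + k}{c + k} = 1$)
$Y = - \frac{538624}{9}$ ($Y = 6 \left(\frac{1}{27} - 39\right) 256 = 6 \left(- \frac{1052}{27}\right) 256 = \left(- \frac{2104}{9}\right) 256 = - \frac{538624}{9} \approx -59847.0$)
$j{\left(-616,-5 \right)} + Y = 1 - \frac{538624}{9} = - \frac{538615}{9}$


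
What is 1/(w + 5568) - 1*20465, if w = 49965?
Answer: -1136482844/55533 ≈ -20465.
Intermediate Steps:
1/(w + 5568) - 1*20465 = 1/(49965 + 5568) - 1*20465 = 1/55533 - 20465 = -1136482844/55533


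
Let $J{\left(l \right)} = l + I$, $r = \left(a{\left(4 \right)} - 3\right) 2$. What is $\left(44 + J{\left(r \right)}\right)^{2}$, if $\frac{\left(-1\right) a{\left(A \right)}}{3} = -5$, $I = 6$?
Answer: $5476$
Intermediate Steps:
$a{\left(A \right)} = 15$ ($a{\left(A \right)} = \left(-3\right) \left(-5\right) = 15$)
$r = 24$ ($r = \left(15 - 3\right) 2 = 12 \cdot 2 = 24$)
$J{\left(l \right)} = 6 + l$ ($J{\left(l \right)} = l + 6 = 6 + l$)
$\left(44 + J{\left(r \right)}\right)^{2} = \left(44 + \left(6 + 24\right)\right)^{2} = \left(44 + 30\right)^{2} = 74^{2} = 5476$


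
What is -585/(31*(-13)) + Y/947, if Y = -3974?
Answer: -80579/29357 ≈ -2.7448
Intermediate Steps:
-585/(31*(-13)) + Y/947 = -585/(31*(-13)) - 3974/947 = -585/(-403) - 3974*1/947 = -585*(-1/403) - 3974/947 = 45/31 - 3974/947 = -80579/29357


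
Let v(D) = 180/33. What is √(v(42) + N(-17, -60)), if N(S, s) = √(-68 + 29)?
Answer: √(660 + 121*I*√39)/11 ≈ 2.6217 + 1.191*I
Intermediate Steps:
v(D) = 60/11 (v(D) = 180*(1/33) = 60/11)
N(S, s) = I*√39 (N(S, s) = √(-39) = I*√39)
√(v(42) + N(-17, -60)) = √(60/11 + I*√39)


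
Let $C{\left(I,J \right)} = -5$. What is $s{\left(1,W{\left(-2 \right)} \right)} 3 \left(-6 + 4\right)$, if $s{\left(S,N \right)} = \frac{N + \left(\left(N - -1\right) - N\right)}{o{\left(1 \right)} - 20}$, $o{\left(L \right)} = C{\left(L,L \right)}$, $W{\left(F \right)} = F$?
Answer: $- \frac{6}{25} \approx -0.24$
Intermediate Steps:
$o{\left(L \right)} = -5$
$s{\left(S,N \right)} = - \frac{1}{25} - \frac{N}{25}$ ($s{\left(S,N \right)} = \frac{N + \left(\left(N - -1\right) - N\right)}{-5 - 20} = \frac{N + \left(\left(N + 1\right) - N\right)}{-25} = \left(N + \left(\left(1 + N\right) - N\right)\right) \left(- \frac{1}{25}\right) = \left(N + 1\right) \left(- \frac{1}{25}\right) = \left(1 + N\right) \left(- \frac{1}{25}\right) = - \frac{1}{25} - \frac{N}{25}$)
$s{\left(1,W{\left(-2 \right)} \right)} 3 \left(-6 + 4\right) = \left(- \frac{1}{25} - - \frac{2}{25}\right) 3 \left(-6 + 4\right) = \left(- \frac{1}{25} + \frac{2}{25}\right) 3 \left(-2\right) = \frac{1}{25} \left(-6\right) = - \frac{6}{25}$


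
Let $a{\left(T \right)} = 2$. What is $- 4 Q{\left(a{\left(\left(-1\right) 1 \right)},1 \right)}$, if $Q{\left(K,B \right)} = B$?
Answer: $-4$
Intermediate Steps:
$- 4 Q{\left(a{\left(\left(-1\right) 1 \right)},1 \right)} = \left(-4\right) 1 = -4$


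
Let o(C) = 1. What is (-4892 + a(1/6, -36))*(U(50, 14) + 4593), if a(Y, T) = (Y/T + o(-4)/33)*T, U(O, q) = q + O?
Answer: -1503898981/66 ≈ -2.2786e+7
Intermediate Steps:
U(O, q) = O + q
a(Y, T) = T*(1/33 + Y/T) (a(Y, T) = (Y/T + 1/33)*T = (1/33 + Y/T)*T = T*(1/33 + Y/T))
(-4892 + a(1/6, -36))*(U(50, 14) + 4593) = (-4892 + (1/6 + (1/33)*(-36)))*((50 + 14) + 4593) = (-4892 + (⅙ - 12/11))*(64 + 4593) = (-4892 - 61/66)*4657 = -322933/66*4657 = -1503898981/66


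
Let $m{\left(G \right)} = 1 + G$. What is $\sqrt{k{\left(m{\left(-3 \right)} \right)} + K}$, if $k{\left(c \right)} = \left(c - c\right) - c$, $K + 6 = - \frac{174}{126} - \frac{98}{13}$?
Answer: $\frac{i \sqrt{962871}}{273} \approx 3.5944 i$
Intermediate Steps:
$K = - \frac{4073}{273}$ ($K = -6 - \left(\frac{29}{21} + \frac{98}{13}\right) = -6 - \frac{2435}{273} = - \frac{4073}{273} \approx -14.919$)
$k{\left(c \right)} = - c$ ($k{\left(c \right)} = 0 - c = - c$)
$\sqrt{k{\left(m{\left(-3 \right)} \right)} + K} = \sqrt{- (1 - 3) - \frac{4073}{273}} = \sqrt{\left(-1\right) \left(-2\right) - \frac{4073}{273}} = \sqrt{2 - \frac{4073}{273}} = \sqrt{- \frac{3527}{273}} = \frac{i \sqrt{962871}}{273}$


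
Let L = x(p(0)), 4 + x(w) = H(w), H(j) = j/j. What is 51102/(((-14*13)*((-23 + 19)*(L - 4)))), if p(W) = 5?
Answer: -25551/2548 ≈ -10.028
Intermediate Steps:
H(j) = 1
x(w) = -3 (x(w) = -4 + 1 = -3)
L = -3
51102/(((-14*13)*((-23 + 19)*(L - 4)))) = 51102/(((-14*13)*((-23 + 19)*(-3 - 4)))) = 51102/((-(-728)*(-7))) = 51102/((-182*28)) = 51102/(-5096) = 51102*(-1/5096) = -25551/2548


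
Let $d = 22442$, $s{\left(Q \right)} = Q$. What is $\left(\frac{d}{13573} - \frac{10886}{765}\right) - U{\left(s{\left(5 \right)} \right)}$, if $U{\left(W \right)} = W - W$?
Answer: $- \frac{2665052}{211905} \approx -12.577$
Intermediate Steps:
$U{\left(W \right)} = 0$
$\left(\frac{d}{13573} - \frac{10886}{765}\right) - U{\left(s{\left(5 \right)} \right)} = \left(\frac{22442}{13573} - \frac{10886}{765}\right) - 0 = \left(22442 \cdot \frac{1}{13573} - \frac{10886}{765}\right) + 0 = \left(\frac{458}{277} - \frac{10886}{765}\right) + 0 = - \frac{2665052}{211905} + 0 = - \frac{2665052}{211905}$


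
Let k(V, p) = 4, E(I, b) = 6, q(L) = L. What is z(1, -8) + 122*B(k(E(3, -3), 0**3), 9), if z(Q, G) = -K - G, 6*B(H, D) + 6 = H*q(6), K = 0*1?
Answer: 374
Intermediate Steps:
K = 0
B(H, D) = -1 + H (B(H, D) = -1 + (H*6)/6 = -1 + (6*H)/6 = -1 + H)
z(Q, G) = -G (z(Q, G) = -1*0 - G = 0 - G = -G)
z(1, -8) + 122*B(k(E(3, -3), 0**3), 9) = -1*(-8) + 122*(-1 + 4) = 8 + 122*3 = 8 + 366 = 374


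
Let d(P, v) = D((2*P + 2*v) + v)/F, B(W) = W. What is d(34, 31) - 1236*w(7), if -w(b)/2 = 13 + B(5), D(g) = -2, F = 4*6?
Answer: 533951/12 ≈ 44496.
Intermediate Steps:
F = 24
d(P, v) = -1/12 (d(P, v) = -2/24 = -2*1/24 = -1/12)
w(b) = -36 (w(b) = -2*(13 + 5) = -2*18 = -36)
d(34, 31) - 1236*w(7) = -1/12 - 1236*(-36) = -1/12 + 44496 = 533951/12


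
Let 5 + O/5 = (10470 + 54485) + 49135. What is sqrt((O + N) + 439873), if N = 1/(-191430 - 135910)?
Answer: sqrt(27063730373850365)/163670 ≈ 1005.1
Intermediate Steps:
O = 570425 (O = -25 + 5*((10470 + 54485) + 49135) = -25 + 5*(64955 + 49135) = -25 + 5*114090 = -25 + 570450 = 570425)
N = -1/327340 (N = 1/(-327340) = -1/327340 ≈ -3.0549e-6)
sqrt((O + N) + 439873) = sqrt((570425 - 1/327340) + 439873) = sqrt(186722919499/327340 + 439873) = sqrt(330710947319/327340) = sqrt(27063730373850365)/163670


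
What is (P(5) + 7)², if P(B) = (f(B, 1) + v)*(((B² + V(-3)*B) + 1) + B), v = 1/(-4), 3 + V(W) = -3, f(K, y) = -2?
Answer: 361/16 ≈ 22.563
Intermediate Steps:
V(W) = -6 (V(W) = -3 - 3 = -6)
v = -¼ ≈ -0.25000
P(B) = -9/4 - 9*B²/4 + 45*B/4 (P(B) = (-2 - ¼)*(((B² - 6*B) + 1) + B) = -9*((1 + B² - 6*B) + B)/4 = -9*(1 + B² - 5*B)/4 = -9/4 - 9*B²/4 + 45*B/4)
(P(5) + 7)² = ((-9/4 - 9/4*5² + (45/4)*5) + 7)² = ((-9/4 - 9/4*25 + 225/4) + 7)² = ((-9/4 - 225/4 + 225/4) + 7)² = (-9/4 + 7)² = (19/4)² = 361/16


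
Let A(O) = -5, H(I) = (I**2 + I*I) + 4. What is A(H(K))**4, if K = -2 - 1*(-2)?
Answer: 625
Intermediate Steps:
K = 0 (K = -2 + 2 = 0)
H(I) = 4 + 2*I**2 (H(I) = (I**2 + I**2) + 4 = 2*I**2 + 4 = 4 + 2*I**2)
A(H(K))**4 = (-5)**4 = 625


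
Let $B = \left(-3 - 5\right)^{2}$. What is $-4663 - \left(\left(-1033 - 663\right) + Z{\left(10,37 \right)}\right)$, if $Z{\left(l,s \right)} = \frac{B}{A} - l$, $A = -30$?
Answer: $- \frac{44323}{15} \approx -2954.9$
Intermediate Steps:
$B = 64$ ($B = \left(-8\right)^{2} = 64$)
$Z{\left(l,s \right)} = - \frac{32}{15} - l$ ($Z{\left(l,s \right)} = \frac{64}{-30} - l = 64 \left(- \frac{1}{30}\right) - l = - \frac{32}{15} - l$)
$-4663 - \left(\left(-1033 - 663\right) + Z{\left(10,37 \right)}\right) = -4663 - \left(\left(-1033 - 663\right) - \frac{182}{15}\right) = -4663 - \left(-1696 - \frac{182}{15}\right) = -4663 - - \frac{25622}{15} = -4663 + \frac{25622}{15} = - \frac{44323}{15}$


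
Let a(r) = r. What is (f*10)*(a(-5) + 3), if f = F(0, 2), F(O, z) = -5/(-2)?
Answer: -50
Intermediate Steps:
F(O, z) = 5/2 (F(O, z) = -5*(-½) = 5/2)
f = 5/2 ≈ 2.5000
(f*10)*(a(-5) + 3) = ((5/2)*10)*(-5 + 3) = 25*(-2) = -50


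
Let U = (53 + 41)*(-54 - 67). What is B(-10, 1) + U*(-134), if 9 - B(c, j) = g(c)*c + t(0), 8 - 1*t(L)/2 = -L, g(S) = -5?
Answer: 1524059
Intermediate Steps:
U = -11374 (U = 94*(-121) = -11374)
t(L) = 16 + 2*L (t(L) = 16 - (-2)*L = 16 + 2*L)
B(c, j) = -7 + 5*c (B(c, j) = 9 - (-5*c + (16 + 2*0)) = 9 - (-5*c + (16 + 0)) = 9 - (-5*c + 16) = 9 - (16 - 5*c) = 9 + (-16 + 5*c) = -7 + 5*c)
B(-10, 1) + U*(-134) = (-7 + 5*(-10)) - 11374*(-134) = (-7 - 50) + 1524116 = -57 + 1524116 = 1524059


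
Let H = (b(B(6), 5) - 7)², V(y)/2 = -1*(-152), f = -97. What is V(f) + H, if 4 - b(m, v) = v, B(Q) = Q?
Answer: 368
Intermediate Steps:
V(y) = 304 (V(y) = 2*(-1*(-152)) = 2*152 = 304)
b(m, v) = 4 - v
H = 64 (H = ((4 - 1*5) - 7)² = ((4 - 5) - 7)² = (-1 - 7)² = (-8)² = 64)
V(f) + H = 304 + 64 = 368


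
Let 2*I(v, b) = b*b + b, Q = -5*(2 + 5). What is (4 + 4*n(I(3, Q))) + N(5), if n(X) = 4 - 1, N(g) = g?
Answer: 21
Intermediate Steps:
Q = -35 (Q = -5*7 = -35)
I(v, b) = b/2 + b**2/2 (I(v, b) = (b*b + b)/2 = (b**2 + b)/2 = (b + b**2)/2 = b/2 + b**2/2)
n(X) = 3
(4 + 4*n(I(3, Q))) + N(5) = (4 + 4*3) + 5 = (4 + 12) + 5 = 16 + 5 = 21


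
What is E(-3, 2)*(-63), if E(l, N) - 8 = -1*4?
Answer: -252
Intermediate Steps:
E(l, N) = 4 (E(l, N) = 8 - 1*4 = 8 - 4 = 4)
E(-3, 2)*(-63) = 4*(-63) = -252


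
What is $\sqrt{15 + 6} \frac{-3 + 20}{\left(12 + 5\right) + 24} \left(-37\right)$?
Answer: $- \frac{629 \sqrt{21}}{41} \approx -70.303$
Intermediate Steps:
$\sqrt{15 + 6} \frac{-3 + 20}{\left(12 + 5\right) + 24} \left(-37\right) = \sqrt{21} \frac{17}{17 + 24} \left(-37\right) = \sqrt{21} \cdot \frac{17}{41} \left(-37\right) = \frac{17 \sqrt{21}}{41} \left(-37\right) = - \frac{629 \sqrt{21}}{41}$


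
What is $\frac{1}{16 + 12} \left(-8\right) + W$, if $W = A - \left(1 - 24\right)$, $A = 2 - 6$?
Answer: $\frac{131}{7} \approx 18.714$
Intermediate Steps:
$A = -4$ ($A = 2 - 6 = -4$)
$W = 19$ ($W = -4 - \left(1 - 24\right) = -4 - -23 = -4 + 23 = 19$)
$\frac{1}{16 + 12} \left(-8\right) + W = \frac{1}{16 + 12} \left(-8\right) + 19 = \frac{1}{28} \left(-8\right) + 19 = - \frac{2}{7} + 19 = \frac{131}{7}$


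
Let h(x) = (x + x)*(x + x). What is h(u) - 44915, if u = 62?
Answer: -29539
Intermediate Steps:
h(x) = 4*x**2 (h(x) = (2*x)*(2*x) = 4*x**2)
h(u) - 44915 = 4*62**2 - 44915 = 4*3844 - 44915 = 15376 - 44915 = -29539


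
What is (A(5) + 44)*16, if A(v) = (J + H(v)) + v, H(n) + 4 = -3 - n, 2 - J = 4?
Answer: 560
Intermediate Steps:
J = -2 (J = 2 - 1*4 = 2 - 4 = -2)
H(n) = -7 - n (H(n) = -4 + (-3 - n) = -7 - n)
A(v) = -9 (A(v) = (-2 + (-7 - v)) + v = (-9 - v) + v = -9)
(A(5) + 44)*16 = (-9 + 44)*16 = 35*16 = 560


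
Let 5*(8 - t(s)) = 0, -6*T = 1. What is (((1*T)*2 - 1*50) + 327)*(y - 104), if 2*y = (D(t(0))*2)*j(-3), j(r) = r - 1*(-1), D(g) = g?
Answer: -33200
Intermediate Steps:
T = -1/6 (T = -1/6*1 = -1/6 ≈ -0.16667)
t(s) = 8 (t(s) = 8 - 1/5*0 = 8 + 0 = 8)
j(r) = 1 + r (j(r) = r + 1 = 1 + r)
y = -16 (y = ((8*2)*(1 - 3))/2 = (16*(-2))/2 = (1/2)*(-32) = -16)
(((1*T)*2 - 1*50) + 327)*(y - 104) = (((1*(-1/6))*2 - 1*50) + 327)*(-16 - 104) = ((-1/6*2 - 50) + 327)*(-120) = ((-1/3 - 50) + 327)*(-120) = (-151/3 + 327)*(-120) = (830/3)*(-120) = -33200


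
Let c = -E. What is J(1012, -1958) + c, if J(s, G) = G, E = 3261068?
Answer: -3263026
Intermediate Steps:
c = -3261068 (c = -1*3261068 = -3261068)
J(1012, -1958) + c = -1958 - 3261068 = -3263026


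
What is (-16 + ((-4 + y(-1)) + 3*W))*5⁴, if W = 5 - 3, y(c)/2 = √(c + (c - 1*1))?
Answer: -8750 + 1250*I*√3 ≈ -8750.0 + 2165.1*I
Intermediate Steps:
y(c) = 2*√(-1 + 2*c) (y(c) = 2*√(c + (c - 1*1)) = 2*√(c + (c - 1)) = 2*√(c + (-1 + c)) = 2*√(-1 + 2*c))
W = 2
(-16 + ((-4 + y(-1)) + 3*W))*5⁴ = (-16 + ((-4 + 2*√(-1 + 2*(-1))) + 3*2))*5⁴ = (-16 + ((-4 + 2*√(-1 - 2)) + 6))*625 = (-16 + ((-4 + 2*√(-3)) + 6))*625 = (-16 + ((-4 + 2*(I*√3)) + 6))*625 = (-16 + ((-4 + 2*I*√3) + 6))*625 = (-16 + (2 + 2*I*√3))*625 = (-14 + 2*I*√3)*625 = -8750 + 1250*I*√3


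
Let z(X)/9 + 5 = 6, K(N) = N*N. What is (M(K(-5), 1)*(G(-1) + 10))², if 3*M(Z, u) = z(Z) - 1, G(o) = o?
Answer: 576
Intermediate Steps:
K(N) = N²
z(X) = 9 (z(X) = -45 + 9*6 = -45 + 54 = 9)
M(Z, u) = 8/3 (M(Z, u) = (9 - 1)/3 = (⅓)*8 = 8/3)
(M(K(-5), 1)*(G(-1) + 10))² = (8*(-1 + 10)/3)² = ((8/3)*9)² = 24² = 576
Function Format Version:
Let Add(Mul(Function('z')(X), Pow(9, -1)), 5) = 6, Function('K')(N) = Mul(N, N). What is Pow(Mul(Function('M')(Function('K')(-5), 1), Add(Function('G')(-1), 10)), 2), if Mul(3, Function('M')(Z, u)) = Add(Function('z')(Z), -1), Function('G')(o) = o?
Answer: 576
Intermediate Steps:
Function('K')(N) = Pow(N, 2)
Function('z')(X) = 9 (Function('z')(X) = Add(-45, Mul(9, 6)) = Add(-45, 54) = 9)
Function('M')(Z, u) = Rational(8, 3) (Function('M')(Z, u) = Mul(Rational(1, 3), Add(9, -1)) = Mul(Rational(1, 3), 8) = Rational(8, 3))
Pow(Mul(Function('M')(Function('K')(-5), 1), Add(Function('G')(-1), 10)), 2) = Pow(Mul(Rational(8, 3), Add(-1, 10)), 2) = Pow(Mul(Rational(8, 3), 9), 2) = Pow(24, 2) = 576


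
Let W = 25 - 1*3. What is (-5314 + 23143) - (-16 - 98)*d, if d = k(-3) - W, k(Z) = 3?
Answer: 15663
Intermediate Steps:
W = 22 (W = 25 - 3 = 22)
d = -19 (d = 3 - 1*22 = 3 - 22 = -19)
(-5314 + 23143) - (-16 - 98)*d = (-5314 + 23143) - (-16 - 98)*(-19) = 17829 - (-114)*(-19) = 17829 - 1*2166 = 17829 - 2166 = 15663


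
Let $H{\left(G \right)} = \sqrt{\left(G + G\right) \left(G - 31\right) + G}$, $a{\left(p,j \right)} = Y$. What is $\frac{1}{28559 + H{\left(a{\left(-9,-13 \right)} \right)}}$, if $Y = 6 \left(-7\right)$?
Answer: $\frac{28559}{815610391} - \frac{\sqrt{6090}}{815610391} \approx 3.492 \cdot 10^{-5}$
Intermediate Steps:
$Y = -42$
$a{\left(p,j \right)} = -42$
$H{\left(G \right)} = \sqrt{G + 2 G \left(-31 + G\right)}$ ($H{\left(G \right)} = \sqrt{2 G \left(-31 + G\right) + G} = \sqrt{G + 2 G \left(-31 + G\right)}$)
$\frac{1}{28559 + H{\left(a{\left(-9,-13 \right)} \right)}} = \frac{1}{28559 + \sqrt{- 42 \left(-61 + 2 \left(-42\right)\right)}} = \frac{1}{28559 + \sqrt{- 42 \left(-61 - 84\right)}} = \frac{1}{28559 + \sqrt{\left(-42\right) \left(-145\right)}} = \frac{1}{28559 + \sqrt{6090}}$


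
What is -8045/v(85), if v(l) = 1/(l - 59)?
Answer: -209170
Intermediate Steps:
v(l) = 1/(-59 + l)
-8045/v(85) = -8045/(1/(-59 + 85)) = -8045/(1/26) = -8045/1/26 = -8045*26 = -209170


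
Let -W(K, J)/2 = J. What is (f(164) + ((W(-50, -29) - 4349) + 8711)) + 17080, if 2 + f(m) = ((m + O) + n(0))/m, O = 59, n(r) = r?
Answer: 3525895/164 ≈ 21499.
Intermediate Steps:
W(K, J) = -2*J
f(m) = -2 + (59 + m)/m (f(m) = -2 + ((m + 59) + 0)/m = -2 + ((59 + m) + 0)/m = -2 + (59 + m)/m)
(f(164) + ((W(-50, -29) - 4349) + 8711)) + 17080 = ((59 - 1*164)/164 + ((-2*(-29) - 4349) + 8711)) + 17080 = ((59 - 164)/164 + ((58 - 4349) + 8711)) + 17080 = ((1/164)*(-105) + (-4291 + 8711)) + 17080 = (-105/164 + 4420) + 17080 = 724775/164 + 17080 = 3525895/164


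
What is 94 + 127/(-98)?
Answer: 9085/98 ≈ 92.704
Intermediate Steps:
94 + 127/(-98) = 94 - 1/98*127 = 94 - 127/98 = 9085/98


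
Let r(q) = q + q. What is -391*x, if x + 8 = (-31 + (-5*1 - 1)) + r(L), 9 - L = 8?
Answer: 16813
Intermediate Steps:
L = 1 (L = 9 - 1*8 = 9 - 8 = 1)
r(q) = 2*q
x = -43 (x = -8 + ((-31 + (-5*1 - 1)) + 2*1) = -8 + ((-31 + (-5 - 1)) + 2) = -8 + ((-31 - 6) + 2) = -8 + (-37 + 2) = -8 - 35 = -43)
-391*x = -391*(-43) = 16813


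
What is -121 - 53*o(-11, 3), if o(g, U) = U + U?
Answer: -439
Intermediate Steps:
o(g, U) = 2*U
-121 - 53*o(-11, 3) = -121 - 106*3 = -121 - 53*6 = -121 - 318 = -439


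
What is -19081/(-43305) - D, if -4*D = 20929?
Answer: 906406669/173220 ≈ 5232.7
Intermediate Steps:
D = -20929/4 (D = -¼*20929 = -20929/4 ≈ -5232.3)
-19081/(-43305) - D = -19081/(-43305) - 1*(-20929/4) = -19081*(-1/43305) + 20929/4 = 19081/43305 + 20929/4 = 906406669/173220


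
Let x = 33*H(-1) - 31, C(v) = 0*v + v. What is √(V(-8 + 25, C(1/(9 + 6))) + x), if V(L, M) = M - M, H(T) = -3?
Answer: I*√130 ≈ 11.402*I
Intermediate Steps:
C(v) = v (C(v) = 0 + v = v)
V(L, M) = 0
x = -130 (x = 33*(-3) - 31 = -99 - 31 = -130)
√(V(-8 + 25, C(1/(9 + 6))) + x) = √(0 - 130) = √(-130) = I*√130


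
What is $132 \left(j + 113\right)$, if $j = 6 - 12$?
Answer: $14124$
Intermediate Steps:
$j = -6$ ($j = 6 - 12 = -6$)
$132 \left(j + 113\right) = 132 \left(-6 + 113\right) = 132 \cdot 107 = 14124$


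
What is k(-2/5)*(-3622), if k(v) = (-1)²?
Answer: -3622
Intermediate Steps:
k(v) = 1
k(-2/5)*(-3622) = 1*(-3622) = -3622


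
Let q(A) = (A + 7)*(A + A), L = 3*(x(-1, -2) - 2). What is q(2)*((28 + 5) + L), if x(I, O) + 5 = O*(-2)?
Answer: 864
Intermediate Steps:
x(I, O) = -5 - 2*O (x(I, O) = -5 + O*(-2) = -5 - 2*O)
L = -9 (L = 3*((-5 - 2*(-2)) - 2) = 3*((-5 + 4) - 2) = 3*(-1 - 2) = 3*(-3) = -9)
q(A) = 2*A*(7 + A) (q(A) = (7 + A)*(2*A) = 2*A*(7 + A))
q(2)*((28 + 5) + L) = (2*2*(7 + 2))*((28 + 5) - 9) = (2*2*9)*(33 - 9) = 36*24 = 864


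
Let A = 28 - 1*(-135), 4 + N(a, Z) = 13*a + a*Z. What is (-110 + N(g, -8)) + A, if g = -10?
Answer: -1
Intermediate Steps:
N(a, Z) = -4 + 13*a + Z*a (N(a, Z) = -4 + (13*a + a*Z) = -4 + (13*a + Z*a) = -4 + 13*a + Z*a)
A = 163 (A = 28 + 135 = 163)
(-110 + N(g, -8)) + A = (-110 + (-4 + 13*(-10) - 8*(-10))) + 163 = (-110 + (-4 - 130 + 80)) + 163 = (-110 - 54) + 163 = -164 + 163 = -1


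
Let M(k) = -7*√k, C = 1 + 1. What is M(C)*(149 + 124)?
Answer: -1911*√2 ≈ -2702.6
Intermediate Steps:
C = 2
M(C)*(149 + 124) = (-7*√2)*(149 + 124) = -7*√2*273 = -1911*√2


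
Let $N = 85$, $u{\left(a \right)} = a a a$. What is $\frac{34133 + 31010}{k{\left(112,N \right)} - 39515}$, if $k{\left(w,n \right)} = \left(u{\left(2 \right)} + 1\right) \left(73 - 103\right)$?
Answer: $- \frac{65143}{39785} \approx -1.6374$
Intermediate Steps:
$u{\left(a \right)} = a^{3}$ ($u{\left(a \right)} = a^{2} a = a^{3}$)
$k{\left(w,n \right)} = -270$ ($k{\left(w,n \right)} = \left(2^{3} + 1\right) \left(73 - 103\right) = \left(8 + 1\right) \left(-30\right) = 9 \left(-30\right) = -270$)
$\frac{34133 + 31010}{k{\left(112,N \right)} - 39515} = \frac{34133 + 31010}{-270 - 39515} = \frac{65143}{-39785} = 65143 \left(- \frac{1}{39785}\right) = - \frac{65143}{39785}$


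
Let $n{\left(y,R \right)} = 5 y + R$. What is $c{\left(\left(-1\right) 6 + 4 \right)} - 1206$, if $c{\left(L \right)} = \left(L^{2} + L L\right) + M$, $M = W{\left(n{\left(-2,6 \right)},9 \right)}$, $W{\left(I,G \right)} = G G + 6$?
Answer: $-1111$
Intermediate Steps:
$n{\left(y,R \right)} = R + 5 y$
$W{\left(I,G \right)} = 6 + G^{2}$ ($W{\left(I,G \right)} = G^{2} + 6 = 6 + G^{2}$)
$M = 87$ ($M = 6 + 9^{2} = 6 + 81 = 87$)
$c{\left(L \right)} = 87 + 2 L^{2}$ ($c{\left(L \right)} = \left(L^{2} + L L\right) + 87 = \left(L^{2} + L^{2}\right) + 87 = 2 L^{2} + 87 = 87 + 2 L^{2}$)
$c{\left(\left(-1\right) 6 + 4 \right)} - 1206 = \left(87 + 2 \left(\left(-1\right) 6 + 4\right)^{2}\right) - 1206 = \left(87 + 2 \left(-6 + 4\right)^{2}\right) - 1206 = \left(87 + 2 \left(-2\right)^{2}\right) - 1206 = \left(87 + 2 \cdot 4\right) - 1206 = \left(87 + 8\right) - 1206 = 95 - 1206 = -1111$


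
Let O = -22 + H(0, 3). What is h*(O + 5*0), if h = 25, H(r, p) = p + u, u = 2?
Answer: -425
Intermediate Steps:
H(r, p) = 2 + p (H(r, p) = p + 2 = 2 + p)
O = -17 (O = -22 + (2 + 3) = -22 + 5 = -17)
h*(O + 5*0) = 25*(-17 + 5*0) = 25*(-17 + 0) = 25*(-17) = -425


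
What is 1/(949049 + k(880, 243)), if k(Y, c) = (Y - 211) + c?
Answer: 1/949961 ≈ 1.0527e-6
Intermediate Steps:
k(Y, c) = -211 + Y + c (k(Y, c) = (-211 + Y) + c = -211 + Y + c)
1/(949049 + k(880, 243)) = 1/(949049 + (-211 + 880 + 243)) = 1/(949049 + 912) = 1/949961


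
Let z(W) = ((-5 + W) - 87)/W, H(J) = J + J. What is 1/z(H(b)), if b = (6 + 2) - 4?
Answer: -2/21 ≈ -0.095238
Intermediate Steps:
b = 4 (b = 8 - 4 = 4)
H(J) = 2*J
z(W) = (-92 + W)/W
1/z(H(b)) = 1/((-92 + 2*4)/((2*4))) = 1/((-92 + 8)/8) = 1/((⅛)*(-84)) = 1/(-21/2) = -2/21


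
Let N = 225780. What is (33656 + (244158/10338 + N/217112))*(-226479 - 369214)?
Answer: -268048962901286847/13360142 ≈ -2.0063e+10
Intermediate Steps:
(33656 + (244158/10338 + N/217112))*(-226479 - 369214) = (33656 + (244158/10338 + 225780/217112))*(-226479 - 369214) = (33656 + (244158*(1/10338) + 225780*(1/217112)))*(-595693) = (33656 + (40693/1723 + 56445/54278))*(-595693) = (33656 + 2305989389/93520994)*(-595693) = (3149848563453/93520994)*(-595693) = -268048962901286847/13360142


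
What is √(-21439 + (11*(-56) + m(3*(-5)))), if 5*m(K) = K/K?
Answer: I*√551370/5 ≈ 148.51*I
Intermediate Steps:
m(K) = ⅕ (m(K) = (K/K)/5 = (⅕)*1 = ⅕)
√(-21439 + (11*(-56) + m(3*(-5)))) = √(-21439 + (11*(-56) + ⅕)) = √(-21439 + (-616 + ⅕)) = √(-21439 - 3079/5) = √(-110274/5) = I*√551370/5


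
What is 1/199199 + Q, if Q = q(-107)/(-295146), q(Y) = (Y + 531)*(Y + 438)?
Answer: -13978044655/29396394027 ≈ -0.47550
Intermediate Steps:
q(Y) = (438 + Y)*(531 + Y) (q(Y) = (531 + Y)*(438 + Y) = (438 + Y)*(531 + Y))
Q = -70172/147573 (Q = (232578 + (-107)² + 969*(-107))/(-295146) = (232578 + 11449 - 103683)*(-1/295146) = 140344*(-1/295146) = -70172/147573 ≈ -0.47551)
1/199199 + Q = 1/199199 - 70172/147573 = -13978044655/29396394027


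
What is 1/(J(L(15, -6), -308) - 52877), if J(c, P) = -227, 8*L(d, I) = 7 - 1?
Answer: -1/53104 ≈ -1.8831e-5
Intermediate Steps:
L(d, I) = ¾ (L(d, I) = (7 - 1)/8 = (⅛)*6 = ¾)
1/(J(L(15, -6), -308) - 52877) = 1/(-227 - 52877) = 1/(-53104) = -1/53104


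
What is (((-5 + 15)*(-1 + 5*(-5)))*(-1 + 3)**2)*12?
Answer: -12480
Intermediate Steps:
(((-5 + 15)*(-1 + 5*(-5)))*(-1 + 3)**2)*12 = ((10*(-1 - 25))*2**2)*12 = ((10*(-26))*4)*12 = -260*4*12 = -1040*12 = -12480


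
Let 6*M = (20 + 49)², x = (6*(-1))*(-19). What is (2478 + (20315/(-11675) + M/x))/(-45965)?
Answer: -440672307/8156948900 ≈ -0.054024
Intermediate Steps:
x = 114 (x = -6*(-19) = 114)
M = 1587/2 (M = (20 + 49)²/6 = (⅙)*69² = (⅙)*4761 = 1587/2 ≈ 793.50)
(2478 + (20315/(-11675) + M/x))/(-45965) = (2478 + (20315/(-11675) + (1587/2)/114))/(-45965) = (2478 + (20315*(-1/11675) + (1587/2)*(1/114)))*(-1/45965) = (2478 + (-4063/2335 + 529/76))*(-1/45965) = (2478 + 926427/177460)*(-1/45965) = (440672307/177460)*(-1/45965) = -440672307/8156948900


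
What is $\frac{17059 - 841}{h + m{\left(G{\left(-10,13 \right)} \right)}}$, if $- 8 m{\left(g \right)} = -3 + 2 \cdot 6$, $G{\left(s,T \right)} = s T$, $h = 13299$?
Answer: $\frac{43248}{35461} \approx 1.2196$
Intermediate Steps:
$G{\left(s,T \right)} = T s$
$m{\left(g \right)} = - \frac{9}{8}$ ($m{\left(g \right)} = - \frac{-3 + 2 \cdot 6}{8} = - \frac{-3 + 12}{8} = \left(- \frac{1}{8}\right) 9 = - \frac{9}{8}$)
$\frac{17059 - 841}{h + m{\left(G{\left(-10,13 \right)} \right)}} = \frac{17059 - 841}{13299 - \frac{9}{8}} = \frac{16218}{\frac{106383}{8}} = 16218 \cdot \frac{8}{106383} = \frac{43248}{35461}$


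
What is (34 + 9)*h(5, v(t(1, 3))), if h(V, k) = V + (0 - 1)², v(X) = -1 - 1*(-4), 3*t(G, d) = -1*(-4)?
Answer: 258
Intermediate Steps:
t(G, d) = 4/3 (t(G, d) = (-1*(-4))/3 = (⅓)*4 = 4/3)
v(X) = 3 (v(X) = -1 + 4 = 3)
h(V, k) = 1 + V (h(V, k) = V + (-1)² = V + 1 = 1 + V)
(34 + 9)*h(5, v(t(1, 3))) = (34 + 9)*(1 + 5) = 43*6 = 258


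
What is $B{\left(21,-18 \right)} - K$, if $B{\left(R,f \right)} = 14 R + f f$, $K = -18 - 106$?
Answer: $742$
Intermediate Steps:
$K = -124$ ($K = -18 - 106 = -124$)
$B{\left(R,f \right)} = f^{2} + 14 R$ ($B{\left(R,f \right)} = 14 R + f^{2} = f^{2} + 14 R$)
$B{\left(21,-18 \right)} - K = \left(\left(-18\right)^{2} + 14 \cdot 21\right) - -124 = \left(324 + 294\right) + 124 = 618 + 124 = 742$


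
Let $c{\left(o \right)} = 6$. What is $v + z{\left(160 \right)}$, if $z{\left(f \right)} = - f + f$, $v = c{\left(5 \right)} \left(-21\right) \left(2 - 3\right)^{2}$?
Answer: $-126$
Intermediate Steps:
$v = -126$ ($v = 6 \left(-21\right) \left(2 - 3\right)^{2} = - 126 \left(-1\right)^{2} = \left(-126\right) 1 = -126$)
$z{\left(f \right)} = 0$
$v + z{\left(160 \right)} = -126 + 0 = -126$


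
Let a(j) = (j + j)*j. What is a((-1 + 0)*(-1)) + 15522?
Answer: 15524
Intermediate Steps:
a(j) = 2*j**2 (a(j) = (2*j)*j = 2*j**2)
a((-1 + 0)*(-1)) + 15522 = 2*((-1 + 0)*(-1))**2 + 15522 = 2*(-1*(-1))**2 + 15522 = 2*1**2 + 15522 = 2*1 + 15522 = 2 + 15522 = 15524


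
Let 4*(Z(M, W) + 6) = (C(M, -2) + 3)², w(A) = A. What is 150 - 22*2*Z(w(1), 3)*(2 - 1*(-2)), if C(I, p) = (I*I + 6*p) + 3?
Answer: 106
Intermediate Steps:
C(I, p) = 3 + I² + 6*p (C(I, p) = (I² + 6*p) + 3 = 3 + I² + 6*p)
Z(M, W) = -6 + (-6 + M²)²/4 (Z(M, W) = -6 + ((3 + M² + 6*(-2)) + 3)²/4 = -6 + ((3 + M² - 12) + 3)²/4 = -6 + ((-9 + M²) + 3)²/4 = -6 + (-6 + M²)²/4)
150 - 22*2*Z(w(1), 3)*(2 - 1*(-2)) = 150 - 22*2*(-6 + (-6 + 1²)²/4)*(2 - 1*(-2)) = 150 - 22*2*(-6 + (-6 + 1)²/4)*(2 + 2) = 150 - 22*2*(-6 + (¼)*(-5)²)*4 = 150 - 22*2*(-6 + (¼)*25)*4 = 150 - 22*2*(-6 + 25/4)*4 = 150 - 22*2*(¼)*4 = 150 - 11*4 = 150 - 22*2 = 150 - 44 = 106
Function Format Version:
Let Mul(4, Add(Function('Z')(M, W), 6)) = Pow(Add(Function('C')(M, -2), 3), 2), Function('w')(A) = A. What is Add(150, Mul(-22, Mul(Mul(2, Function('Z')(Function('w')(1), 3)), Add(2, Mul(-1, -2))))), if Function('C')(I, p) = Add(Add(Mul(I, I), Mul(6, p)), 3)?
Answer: 106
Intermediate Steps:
Function('C')(I, p) = Add(3, Pow(I, 2), Mul(6, p)) (Function('C')(I, p) = Add(Add(Pow(I, 2), Mul(6, p)), 3) = Add(3, Pow(I, 2), Mul(6, p)))
Function('Z')(M, W) = Add(-6, Mul(Rational(1, 4), Pow(Add(-6, Pow(M, 2)), 2))) (Function('Z')(M, W) = Add(-6, Mul(Rational(1, 4), Pow(Add(Add(3, Pow(M, 2), Mul(6, -2)), 3), 2))) = Add(-6, Mul(Rational(1, 4), Pow(Add(Add(3, Pow(M, 2), -12), 3), 2))) = Add(-6, Mul(Rational(1, 4), Pow(Add(Add(-9, Pow(M, 2)), 3), 2))) = Add(-6, Mul(Rational(1, 4), Pow(Add(-6, Pow(M, 2)), 2))))
Add(150, Mul(-22, Mul(Mul(2, Function('Z')(Function('w')(1), 3)), Add(2, Mul(-1, -2))))) = Add(150, Mul(-22, Mul(Mul(2, Add(-6, Mul(Rational(1, 4), Pow(Add(-6, Pow(1, 2)), 2)))), Add(2, Mul(-1, -2))))) = Add(150, Mul(-22, Mul(Mul(2, Add(-6, Mul(Rational(1, 4), Pow(Add(-6, 1), 2)))), Add(2, 2)))) = Add(150, Mul(-22, Mul(Mul(2, Add(-6, Mul(Rational(1, 4), Pow(-5, 2)))), 4))) = Add(150, Mul(-22, Mul(Mul(2, Add(-6, Mul(Rational(1, 4), 25))), 4))) = Add(150, Mul(-22, Mul(Mul(2, Add(-6, Rational(25, 4))), 4))) = Add(150, Mul(-22, Mul(Mul(2, Rational(1, 4)), 4))) = Add(150, Mul(-22, Mul(Rational(1, 2), 4))) = Add(150, Mul(-22, 2)) = Add(150, -44) = 106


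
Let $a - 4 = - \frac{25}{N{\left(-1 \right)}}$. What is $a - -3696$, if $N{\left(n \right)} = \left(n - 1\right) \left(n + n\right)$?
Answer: $\frac{14775}{4} \approx 3693.8$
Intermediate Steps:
$N{\left(n \right)} = 2 n \left(-1 + n\right)$ ($N{\left(n \right)} = \left(-1 + n\right) 2 n = 2 n \left(-1 + n\right)$)
$a = - \frac{9}{4}$ ($a = 4 - \frac{25}{2 \left(-1\right) \left(-1 - 1\right)} = 4 - \frac{25}{2 \left(-1\right) \left(-2\right)} = 4 - \frac{25}{4} = - \frac{9}{4} \approx -2.25$)
$a - -3696 = - \frac{9}{4} - -3696 = - \frac{9}{4} + 3696 = \frac{14775}{4}$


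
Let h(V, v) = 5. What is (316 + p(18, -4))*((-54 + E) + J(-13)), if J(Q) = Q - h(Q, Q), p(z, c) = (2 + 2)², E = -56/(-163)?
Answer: -3877760/163 ≈ -23790.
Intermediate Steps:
E = 56/163 (E = -56*(-1/163) = 56/163 ≈ 0.34356)
p(z, c) = 16 (p(z, c) = 4² = 16)
J(Q) = -5 + Q (J(Q) = Q - 1*5 = Q - 5 = -5 + Q)
(316 + p(18, -4))*((-54 + E) + J(-13)) = (316 + 16)*((-54 + 56/163) + (-5 - 13)) = 332*(-8746/163 - 18) = 332*(-11680/163) = -3877760/163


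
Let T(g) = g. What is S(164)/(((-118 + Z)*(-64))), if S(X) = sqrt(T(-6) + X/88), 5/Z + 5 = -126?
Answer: 131*I*sqrt(2002)/21771904 ≈ 0.00026922*I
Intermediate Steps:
Z = -5/131 (Z = 5/(-5 - 126) = 5/(-131) = 5*(-1/131) = -5/131 ≈ -0.038168)
S(X) = sqrt(-6 + X/88)
S(164)/(((-118 + Z)*(-64))) = (sqrt(-11616 + 22*164)/44)/(((-118 - 5/131)*(-64))) = (sqrt(-11616 + 3608)/44)/((-15463/131*(-64))) = (sqrt(-8008)/44)/(989632/131) = ((2*I*sqrt(2002))/44)*(131/989632) = (I*sqrt(2002)/22)*(131/989632) = 131*I*sqrt(2002)/21771904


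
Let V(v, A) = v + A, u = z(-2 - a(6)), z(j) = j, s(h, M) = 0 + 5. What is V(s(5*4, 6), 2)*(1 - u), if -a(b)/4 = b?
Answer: -147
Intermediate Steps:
a(b) = -4*b
s(h, M) = 5
u = 22 (u = -2 - (-4)*6 = -2 - 1*(-24) = -2 + 24 = 22)
V(v, A) = A + v
V(s(5*4, 6), 2)*(1 - u) = (2 + 5)*(1 - 1*22) = 7*(1 - 22) = 7*(-21) = -147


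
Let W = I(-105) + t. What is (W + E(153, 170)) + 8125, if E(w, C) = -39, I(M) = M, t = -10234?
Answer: -2253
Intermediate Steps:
W = -10339 (W = -105 - 10234 = -10339)
(W + E(153, 170)) + 8125 = (-10339 - 39) + 8125 = -10378 + 8125 = -2253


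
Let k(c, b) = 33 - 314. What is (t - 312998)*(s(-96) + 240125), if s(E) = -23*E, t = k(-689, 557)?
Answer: -75917839907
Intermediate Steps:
k(c, b) = -281
t = -281
(t - 312998)*(s(-96) + 240125) = (-281 - 312998)*(-23*(-96) + 240125) = -313279*(2208 + 240125) = -313279*242333 = -75917839907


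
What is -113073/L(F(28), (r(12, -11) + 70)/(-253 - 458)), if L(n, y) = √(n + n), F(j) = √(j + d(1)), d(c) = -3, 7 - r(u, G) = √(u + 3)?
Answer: -113073*√10/10 ≈ -35757.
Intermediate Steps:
r(u, G) = 7 - √(3 + u) (r(u, G) = 7 - √(u + 3) = 7 - √(3 + u))
F(j) = √(-3 + j) (F(j) = √(j - 3) = √(-3 + j))
L(n, y) = √2*√n (L(n, y) = √(2*n) = √2*√n)
-113073/L(F(28), (r(12, -11) + 70)/(-253 - 458)) = -113073*√2/(2*(-3 + 28)^(¼)) = -113073*√10/10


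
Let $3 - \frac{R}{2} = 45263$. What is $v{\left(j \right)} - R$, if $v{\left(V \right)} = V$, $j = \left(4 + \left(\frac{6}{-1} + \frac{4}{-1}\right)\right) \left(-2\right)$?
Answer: $90532$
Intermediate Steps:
$R = -90520$ ($R = 6 - 90526 = -90520$)
$j = 12$ ($j = \left(4 + \left(6 \left(-1\right) + 4 \left(-1\right)\right)\right) \left(-2\right) = \left(4 - 10\right) \left(-2\right) = \left(-6\right) \left(-2\right) = 12$)
$v{\left(j \right)} - R = 12 - -90520 = 12 + 90520 = 90532$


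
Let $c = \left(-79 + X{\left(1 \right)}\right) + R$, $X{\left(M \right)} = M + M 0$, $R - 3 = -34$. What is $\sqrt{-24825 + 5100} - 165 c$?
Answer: $17985 + 5 i \sqrt{789} \approx 17985.0 + 140.45 i$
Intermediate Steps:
$R = -31$ ($R = 3 - 34 = -31$)
$X{\left(M \right)} = M$ ($X{\left(M \right)} = M + 0 = M$)
$c = -109$ ($c = \left(-79 + 1\right) - 31 = -78 - 31 = -109$)
$\sqrt{-24825 + 5100} - 165 c = \sqrt{-24825 + 5100} - 165 \left(-109\right) = \sqrt{-19725} - -17985 = 5 i \sqrt{789} + 17985 = 17985 + 5 i \sqrt{789}$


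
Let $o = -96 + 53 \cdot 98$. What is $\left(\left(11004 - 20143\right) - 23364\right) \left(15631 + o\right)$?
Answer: $-673754687$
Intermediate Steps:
$o = 5098$ ($o = -96 + 5194 = 5098$)
$\left(\left(11004 - 20143\right) - 23364\right) \left(15631 + o\right) = \left(\left(11004 - 20143\right) - 23364\right) \left(15631 + 5098\right) = \left(\left(11004 - 20143\right) - 23364\right) 20729 = \left(-9139 - 23364\right) 20729 = \left(-32503\right) 20729 = -673754687$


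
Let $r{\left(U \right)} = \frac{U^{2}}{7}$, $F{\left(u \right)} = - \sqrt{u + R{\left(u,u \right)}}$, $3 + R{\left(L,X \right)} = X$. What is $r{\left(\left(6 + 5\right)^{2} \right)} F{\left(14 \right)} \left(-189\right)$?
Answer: $1976535$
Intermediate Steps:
$R{\left(L,X \right)} = -3 + X$
$F{\left(u \right)} = - \sqrt{-3 + 2 u}$ ($F{\left(u \right)} = - \sqrt{u + \left(-3 + u\right)} = - \sqrt{-3 + 2 u}$)
$r{\left(U \right)} = \frac{U^{2}}{7}$
$r{\left(\left(6 + 5\right)^{2} \right)} F{\left(14 \right)} \left(-189\right) = \frac{\left(\left(6 + 5\right)^{2}\right)^{2}}{7} \left(- \sqrt{-3 + 2 \cdot 14}\right) \left(-189\right) = \frac{\left(11^{2}\right)^{2}}{7} \left(- \sqrt{-3 + 28}\right) \left(-189\right) = \frac{121^{2}}{7} \left(- \sqrt{25}\right) \left(-189\right) = \frac{1}{7} \cdot 14641 \left(\left(-1\right) 5\right) \left(-189\right) = \frac{14641}{7} \left(-5\right) \left(-189\right) = \left(- \frac{73205}{7}\right) \left(-189\right) = 1976535$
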